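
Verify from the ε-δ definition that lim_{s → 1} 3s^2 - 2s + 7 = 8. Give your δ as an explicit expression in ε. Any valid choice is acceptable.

Let ε > 0 be given. We want δ > 0 such that 0 < |s − 1| < δ implies |(3s^2 - 2s + 7) − 8| < ε.
(3s^2 - 2s + 7) − 8 = 3s^2 - 2s - 1 = (s − 1)(3s + 1).
So |(3s^2 - 2s + 7) − 8| = |s − 1|·|3s + 1|.
Assume first that |s − 1| < 1, so |s| < 2. Then |3s + 1| ≤ 3·2 + 1 = 7.
Hence |(3s^2 - 2s + 7) − 8| ≤ 7|s − 1| < ε provided |s − 1| < ε/7.
Take δ = min(1, ε/7). Then 0 < |s − 1| < δ gives both |s − 1| < 1 and |s − 1| < ε/7, so |(3s^2 - 2s + 7) − 8| < ε.

δ = min(1, ε/7)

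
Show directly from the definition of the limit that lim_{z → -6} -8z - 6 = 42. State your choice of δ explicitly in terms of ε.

Let ε > 0. We need δ > 0 so that 0 < |z + 6| < δ implies |(-8z - 6) − 42| < ε.
Since (-8z - 6) − 42 = -8(z + 6), we have |(-8z - 6) − 42| = 8|z + 6|.
Thus it suffices that |z + 6| < ε/8.
Choosing δ = ε/8 gives |(-8z - 6) − 42| = 8|z + 6| < ε whenever |z + 6| < δ.

δ = ε/8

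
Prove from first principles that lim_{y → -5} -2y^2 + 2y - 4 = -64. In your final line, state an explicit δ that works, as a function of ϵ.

Let ϵ > 0 be given. We want δ > 0 such that 0 < |y + 5| < δ implies |(-2y^2 + 2y - 4) + 64| < ϵ.
(-2y^2 + 2y - 4) + 64 = -2y^2 + 2y + 60 = (y + 5)(-2y + 12).
So |(-2y^2 + 2y - 4) + 64| = |y + 5|·|-2y + 12|.
Require δ ≤ 1. Then |y + 5| < 1 gives |y| < 6, and by the triangle inequality |-2y + 12| ≤ 2·6 + 12 = 24.
Hence |(-2y^2 + 2y - 4) + 64| ≤ 24|y + 5| < ϵ provided |y + 5| < ϵ/24.
Take δ = min(1, ϵ/24). Then 0 < |y + 5| < δ gives both |y + 5| < 1 and |y + 5| < ϵ/24, so |(-2y^2 + 2y - 4) + 64| < ϵ.

δ = min(1, ϵ/24)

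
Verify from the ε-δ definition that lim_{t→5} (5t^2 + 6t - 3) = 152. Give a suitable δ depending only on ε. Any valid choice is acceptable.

δ = min(1, ε/61)

Let ε > 0 be given. We want δ > 0 such that 0 < |t − 5| < δ implies |(5t^2 + 6t - 3) − 152| < ε.
(5t^2 + 6t - 3) − 152 = 5t^2 + 6t - 155 = (t − 5)(5t + 31).
So |(5t^2 + 6t - 3) − 152| = |t − 5|·|5t + 31|.
Require δ ≤ 1. Then |t − 5| < 1 gives |t| < 6, and by the triangle inequality |5t + 31| ≤ 5·6 + 31 = 61.
Hence |(5t^2 + 6t - 3) − 152| ≤ 61|t − 5| < ε provided |t − 5| < ε/61.
Choosing δ = min(1, ε/61) ensures both conditions, hence |(5t^2 + 6t - 3) − 152| < ε.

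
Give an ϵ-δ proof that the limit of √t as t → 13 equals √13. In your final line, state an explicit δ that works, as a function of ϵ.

Fix ϵ > 0. We want δ > 0 such that 0 < |t − 13| < δ implies |√t − √13| < ϵ.
Rationalise: √t − √13 = (t − 13)/(√t + √13), so |√t − √13| = |t − 13|/(√t + √13).
Restrict δ ≤ 13 so that |t − 13| < 13 forces t > 0, and then √t + √13 > √13.
Hence |√t − √13| < |t − 13|/√13, which is < ϵ once |t − 13| < √13·ϵ.
Take δ = min(13, √13·ϵ). If 0 < |t − 13| < δ then t > 0 and |√t − √13| < |t − 13|/√13 < ϵ.

δ = min(13, √13·ϵ)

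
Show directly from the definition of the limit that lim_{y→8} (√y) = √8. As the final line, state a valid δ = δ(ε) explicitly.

δ = min(8, √8·ε)

Let ε > 0 be given. We want δ > 0 such that 0 < |y − 8| < δ implies |√y − √8| < ε.
Multiplying by the conjugate, |√y − √8| = |y − 8|/(√y + √8).
Restrict δ ≤ 8 so that |y − 8| < 8 forces y > 0, and then √y + √8 > √8.
Hence |√y − √8| < |y − 8|/√8, which is < ε once |y − 8| < √8·ε.
Take δ = min(8, √8·ε). If 0 < |y − 8| < δ then y > 0 and |√y − √8| < |y − 8|/√8 < ε.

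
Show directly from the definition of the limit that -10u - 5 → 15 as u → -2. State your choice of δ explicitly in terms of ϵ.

Fix ϵ > 0. We need δ > 0 so that 0 < |u + 2| < δ implies |(-10u - 5) − 15| < ϵ.
|(-10u - 5) − 15| = |-10u - 20| = 10|u + 2|.
So 10|u + 2| < ϵ exactly when |u + 2| < ϵ/10.
Choosing δ = ϵ/10 gives |(-10u - 5) − 15| = 10|u + 2| < ϵ whenever |u + 2| < δ.

δ = ϵ/10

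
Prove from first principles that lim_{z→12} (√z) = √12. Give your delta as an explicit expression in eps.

delta = min(12, √12·eps)

Fix eps > 0. We want delta > 0 such that 0 < |z − 12| < delta implies |√z − √12| < eps.
Rationalise: √z − √12 = (z − 12)/(√z + √12), so |√z − √12| = |z − 12|/(√z + √12).
Restrict delta ≤ 12 so that |z − 12| < 12 forces z > 0, and then √z + √12 > √12.
Hence |√z − √12| < |z − 12|/√12, which is < eps once |z − 12| < √12·eps.
Take delta = min(12, √12·eps). If 0 < |z − 12| < delta then z > 0 and |√z − √12| < |z − 12|/√12 < eps.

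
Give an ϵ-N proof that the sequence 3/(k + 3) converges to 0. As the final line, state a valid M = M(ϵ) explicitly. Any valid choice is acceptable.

M = 3/ϵ

Let ϵ > 0 be given. For k ≥ 1, |3/(k + 3) − 0| = 3/(k + 3) ≤ 3/k.
We need 3/k < ϵ, i.e. k > 3/ϵ.
Take M = 3/ϵ. If k > M then |3/(k + 3)| ≤ 3/k < ϵ.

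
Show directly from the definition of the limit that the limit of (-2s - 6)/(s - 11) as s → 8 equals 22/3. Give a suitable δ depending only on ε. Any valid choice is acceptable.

Suppose ε > 0. We want δ > 0 with 0 < |s − 8| < δ ⇒ |(-2s - 6)/(s - 11) − (22/3)| < ε.
Combining over a common denominator, (-2s - 6)/(s - 11) − (22/3) = [(-2s - 6)·(-3) − (-22)·(s - 11)] / [(-3)·(s - 11)] = 28(s − 8) / ((-3)(s - 11)).
So |(-2s - 6)/(s - 11) − (22/3)| = 28|s − 8| / (3·|s − 11|).
Restrict δ ≤ 3/2. Then |s − 8| < 3/2 gives |s − 11| = |(s − 8) + (-3)| ≥ 3 − 3/2 = 3/2.
Hence |(-2s - 6)/(s - 11) − (22/3)| < 28|s − 8|/(3·(3/2)) = (56/9)|s − 8|, which is < ε once |s − 8| < (9/56)ε.
Take δ = min(3/2, (9/56)ε). Then 0 < |s − 8| < δ forces both bounds, so |(-2s - 6)/(s - 11) − (22/3)| < ε.

δ = min(3/2, (9/56)ε)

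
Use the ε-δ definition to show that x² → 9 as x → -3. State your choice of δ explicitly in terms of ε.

Let ε > 0 be given. We seek δ > 0 with 0 < |x + 3| < δ ⇒ |x² − 9| < ε.
Factor: x² − 9 = (x + 3)(x - 3), so |x² − 9| = |x + 3|·|x - 3|.
Restrict δ ≤ 2. Then |x + 3| < 2 gives |x| < 5, so by the triangle inequality |x - 3| ≤ 5 + 3 = 8.
Hence |x² − 9| ≤ 8|x + 3|, which is < ε once |x + 3| < ε/8.
Take δ = min(2, ε/8). If 0 < |x + 3| < δ then both bounds hold and |x² − 9| ≤ 8|x + 3| < 8·(ε/8) = ε.

δ = min(2, ε/8)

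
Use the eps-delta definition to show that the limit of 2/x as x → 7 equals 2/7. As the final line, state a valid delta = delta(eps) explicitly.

delta = min(7/2, (49/4)eps)

Fix eps > 0. We seek delta > 0 such that 0 < |x − 7| < delta implies |2/x − (2/7)| < eps.
|2/x − (2/7)| = 2·|7 − x|/(7·|x|) = 2|x − 7|/(7|x|).
Require delta ≤ 7/2 so that |x| > 7 − 7/2 = 7/2, hence 7|x| > 49/2.
Then |2/x − (2/7)| < 2|x − 7|/(49/2), which is < eps when |x − 7| < (49/4)eps.
Take delta = min(7/2, (49/4)eps). Then 0 < |x − 7| < delta gives both |x − 7| < 7/2 and |x − 7| < (49/4)eps, so |2/x − (2/7)| < eps.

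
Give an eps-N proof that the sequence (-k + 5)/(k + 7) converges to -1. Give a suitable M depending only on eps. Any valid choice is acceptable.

Suppose eps > 0. For k ≥ 1, |(-k + 5)/(k + 7) + 1| = |12|/((k + 7)) = 12/((k + 7)).
Since k + 7 ≥ k for k ≥ 1, this is ≤ 12/(k) = 12/k.
So |(-k + 5)/(k + 7) + 1| < eps whenever k > 12/eps.
Take M = 12/eps. If k > M then |(-k + 5)/(k + 7) + 1| ≤ 12/k < eps.

M = 12/eps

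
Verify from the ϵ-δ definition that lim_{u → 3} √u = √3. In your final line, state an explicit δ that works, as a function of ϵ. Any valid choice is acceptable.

Fix ϵ > 0. We want δ > 0 such that 0 < |u − 3| < δ implies |√u − √3| < ϵ.
Multiplying by the conjugate, |√u − √3| = |u − 3|/(√u + √3).
Restrict δ ≤ 3 so that |u − 3| < 3 forces u > 0, and then √u + √3 > √3.
Hence |√u − √3| < |u − 3|/√3, which is < ϵ once |u − 3| < √3·ϵ.
Take δ = min(3, √3·ϵ). If 0 < |u − 3| < δ then u > 0 and |√u − √3| < |u − 3|/√3 < ϵ.

δ = min(3, √3·ϵ)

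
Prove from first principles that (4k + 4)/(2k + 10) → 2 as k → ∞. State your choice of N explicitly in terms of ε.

Suppose ε > 0. For k ≥ 1, |(4k + 4)/(2k + 10) − 2| = |-32|/(2(2k + 10)) = 32/(2(2k + 10)).
Since 2k + 10 ≥ 2k for k ≥ 1, this is ≤ 32/(2·2k) = 8/k.
So |(4k + 4)/(2k + 10) − 2| < ε whenever k > 8/ε.
Take N = 8/ε. If k > N then |(4k + 4)/(2k + 10) − 2| ≤ 8/k < ε.

N = 8/ε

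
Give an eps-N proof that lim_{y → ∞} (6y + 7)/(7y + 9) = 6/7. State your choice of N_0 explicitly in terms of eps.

N_0 = (5/49)/eps

Suppose eps > 0. We seek N_0 > 0 such that y > N_0 implies |(6y + 7)/(7y + 9) − (6/7)| < eps.
(6y + 7)/(7y + 9) − (6/7) = (7(6y + 7) − 6(7y + 9)) / (7(7y + 9)) = -5/(7(7y + 9)).
For y > 0 we have 7y + 9 > 7y, so |(6y + 7)/(7y + 9) − (6/7)| = 5/(7(7y + 9)) < 5/(7·7y) = (5/49)/y.
Thus |(6y + 7)/(7y + 9) − (6/7)| < eps whenever y > (5/49)/eps.
Take N_0 = (5/49)/eps. If y > N_0 then |(6y + 7)/(7y + 9) − (6/7)| < (5/49)/y < eps.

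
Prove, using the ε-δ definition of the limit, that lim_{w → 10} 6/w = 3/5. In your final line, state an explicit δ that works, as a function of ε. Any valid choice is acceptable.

δ = min(5, (25/3)ε)

Suppose ε > 0. We seek δ > 0 such that 0 < |w − 10| < δ implies |6/w − (3/5)| < ε.
|6/w − (3/5)| = 6·|10 − w|/(10·|w|) = 6|w − 10|/(10|w|).
Restrict δ ≤ 5. Then |w − 10| < 5 gives |w| > 5, so 10|w| > 50.
Then |6/w − (3/5)| < 6|w − 10|/50, which is < ε when |w − 10| < (25/3)ε.
Take δ = min(5, (25/3)ε). Then 0 < |w − 10| < δ gives both |w − 10| < 5 and |w − 10| < (25/3)ε, so |6/w − (3/5)| < ε.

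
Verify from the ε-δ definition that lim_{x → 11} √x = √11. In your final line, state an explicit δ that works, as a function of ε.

Suppose ε > 0. We want δ > 0 such that 0 < |x − 11| < δ implies |√x − √11| < ε.
Multiplying by the conjugate, |√x − √11| = |x − 11|/(√x + √11).
Restrict δ ≤ 11 so that |x − 11| < 11 forces x > 0, and then √x + √11 > √11.
Hence |√x − √11| < |x − 11|/√11, which is < ε once |x − 11| < √11·ε.
Take δ = min(11, √11·ε). If 0 < |x − 11| < δ then x > 0 and |√x − √11| < |x − 11|/√11 < ε.

δ = min(11, √11·ε)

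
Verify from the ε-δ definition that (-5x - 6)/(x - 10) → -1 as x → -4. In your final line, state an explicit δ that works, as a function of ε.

δ = min(7, (7/4)ε)

Fix ε > 0. We want δ > 0 with 0 < |x + 4| < δ ⇒ |(-5x - 6)/(x - 10) + 1| < ε.
Combining over a common denominator, (-5x - 6)/(x - 10) + 1 = [(-5x - 6)·(-14) − 14·(x - 10)] / [(-14)·(x - 10)] = 56(x + 4) / ((-14)(x - 10)).
So |(-5x - 6)/(x - 10) + 1| = 56|x + 4| / (14·|x − 10|).
Restrict δ ≤ 7. Then |x + 4| < 7 gives |x − 10| = |(x + 4) + (-14)| ≥ 14 − 7 = 7.
Hence |(-5x - 6)/(x - 10) + 1| < 56|x + 4|/(14·7) = (4/7)|x + 4|, which is < ε once |x + 4| < (7/4)ε.
Take δ = min(7, (7/4)ε). Then 0 < |x + 4| < δ forces both bounds, so |(-5x - 6)/(x - 10) + 1| < ε.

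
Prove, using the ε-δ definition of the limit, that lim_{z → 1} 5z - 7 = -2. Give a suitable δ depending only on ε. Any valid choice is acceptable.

δ = ε/5

Suppose ε > 0. We need δ > 0 so that 0 < |z − 1| < δ implies |(5z - 7) + 2| < ε.
Since (5z - 7) + 2 = 5(z − 1), we have |(5z - 7) + 2| = 5|z − 1|.
Thus it suffices that |z − 1| < ε/5.
Take δ = ε/5. If 0 < |z − 1| < δ then |(5z - 7) + 2| = 5|z − 1| < 5·(ε/5) = ε.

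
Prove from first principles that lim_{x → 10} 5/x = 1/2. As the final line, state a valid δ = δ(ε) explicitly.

δ = min(5, 10ε)

Let ε > 0. We seek δ > 0 such that 0 < |x − 10| < δ implies |5/x − (1/2)| < ε.
|5/x − (1/2)| = 5·|10 − x|/(10·|x|) = 5|x − 10|/(10|x|).
Require δ ≤ 5 so that |x| > 10 − 5 = 5, hence 10|x| > 50.
Then |5/x − (1/2)| < 5|x − 10|/50, which is < ε when |x − 10| < 10ε.
Take δ = min(5, 10ε). Then 0 < |x − 10| < δ gives both |x − 10| < 5 and |x − 10| < 10ε, so |5/x − (1/2)| < ε.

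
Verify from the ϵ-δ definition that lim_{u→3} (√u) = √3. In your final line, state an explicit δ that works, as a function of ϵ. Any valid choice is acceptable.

δ = min(3, √3·ϵ)

Let ϵ > 0. We want δ > 0 such that 0 < |u − 3| < δ implies |√u − √3| < ϵ.
Rationalise: √u − √3 = (u − 3)/(√u + √3), so |√u − √3| = |u − 3|/(√u + √3).
Restrict δ ≤ 3 so that |u − 3| < 3 forces u > 0, and then √u + √3 > √3.
Hence |√u − √3| < |u − 3|/√3, which is < ϵ once |u − 3| < √3·ϵ.
Take δ = min(3, √3·ϵ). If 0 < |u − 3| < δ then u > 0 and |√u − √3| < |u − 3|/√3 < ϵ.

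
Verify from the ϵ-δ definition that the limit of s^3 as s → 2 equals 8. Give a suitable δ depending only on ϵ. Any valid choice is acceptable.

δ = min(1, ϵ/19)

Suppose ϵ > 0. We seek δ > 0 with 0 < |s − 2| < δ ⇒ |s^3 − 8| < ϵ.
Factor: s^3 − 8 = (s − 2)(s^2 + 2s + 4), so |s^3 − 8| = |s − 2|·|s^2 + 2s + 4|.
Restrict δ ≤ 1. Then |s − 2| < 1 gives |s| < 3, so by the triangle inequality |s^2 + 2s + 4| ≤ 3^2 + 2·3 + 4 = 19.
Hence |s^3 − 8| ≤ 19|s − 2|, which is < ϵ once |s − 2| < ϵ/19.
Take δ = min(1, ϵ/19). If 0 < |s − 2| < δ then both bounds hold and |s^3 − 8| ≤ 19|s − 2| < 19·(ϵ/19) = ϵ.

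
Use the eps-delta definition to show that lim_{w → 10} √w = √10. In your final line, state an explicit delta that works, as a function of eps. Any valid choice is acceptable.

Fix eps > 0. We want delta > 0 such that 0 < |w − 10| < delta implies |√w − √10| < eps.
Rationalise: √w − √10 = (w − 10)/(√w + √10), so |√w − √10| = |w − 10|/(√w + √10).
Restrict delta ≤ 10 so that |w − 10| < 10 forces w > 0, and then √w + √10 > √10.
Hence |√w − √10| < |w − 10|/√10, which is < eps once |w − 10| < √10·eps.
Take delta = min(10, √10·eps). If 0 < |w − 10| < delta then w > 0 and |√w − √10| < |w − 10|/√10 < eps.

delta = min(10, √10·eps)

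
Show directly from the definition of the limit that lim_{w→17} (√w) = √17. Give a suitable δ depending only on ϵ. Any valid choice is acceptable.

δ = min(17, √17·ϵ)

Let ϵ > 0 be given. We want δ > 0 such that 0 < |w − 17| < δ implies |√w − √17| < ϵ.
Rationalise: √w − √17 = (w − 17)/(√w + √17), so |√w − √17| = |w − 17|/(√w + √17).
Restrict δ ≤ 17 so that |w − 17| < 17 forces w > 0, and then √w + √17 > √17.
Hence |√w − √17| < |w − 17|/√17, which is < ϵ once |w − 17| < √17·ϵ.
Take δ = min(17, √17·ϵ). If 0 < |w − 17| < δ then w > 0 and |√w − √17| < |w − 17|/√17 < ϵ.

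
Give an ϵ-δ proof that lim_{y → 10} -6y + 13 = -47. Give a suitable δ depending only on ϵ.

Let ϵ > 0 be given. We need δ > 0 so that 0 < |y − 10| < δ implies |(-6y + 13) + 47| < ϵ.
Since (-6y + 13) + 47 = -6(y − 10), we have |(-6y + 13) + 47| = 6|y − 10|.
Thus it suffices that |y − 10| < ϵ/6.
Take δ = ϵ/6. If 0 < |y − 10| < δ then |(-6y + 13) + 47| = 6|y − 10| < 6·(ϵ/6) = ϵ.

δ = ϵ/6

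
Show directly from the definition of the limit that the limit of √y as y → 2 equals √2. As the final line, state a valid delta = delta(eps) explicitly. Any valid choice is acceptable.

Fix eps > 0. We want delta > 0 such that 0 < |y − 2| < delta implies |√y − √2| < eps.
Multiplying by the conjugate, |√y − √2| = |y − 2|/(√y + √2).
Restrict delta ≤ 2 so that |y − 2| < 2 forces y > 0, and then √y + √2 > √2.
Hence |√y − √2| < |y − 2|/√2, which is < eps once |y − 2| < √2·eps.
Take delta = min(2, √2·eps). If 0 < |y − 2| < delta then y > 0 and |√y − √2| < |y − 2|/√2 < eps.

delta = min(2, √2·eps)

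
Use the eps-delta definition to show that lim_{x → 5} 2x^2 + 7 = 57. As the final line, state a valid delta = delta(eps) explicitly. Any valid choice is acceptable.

delta = min(2, eps/24)

Suppose eps > 0. We want delta > 0 such that 0 < |x − 5| < delta implies |(2x^2 + 7) − 57| < eps.
(2x^2 + 7) − 57 = 2x^2 - 50 = (x − 5)(2x + 10).
So |(2x^2 + 7) − 57| = |x − 5|·|2x + 10|.
Require delta ≤ 2. Then |x − 5| < 2 gives |x| < 7, and by the triangle inequality |2x + 10| ≤ 2·7 + 10 = 24.
Hence |(2x^2 + 7) − 57| ≤ 24|x − 5| < eps provided |x − 5| < eps/24.
Choosing delta = min(2, eps/24) ensures both conditions, hence |(2x^2 + 7) − 57| < eps.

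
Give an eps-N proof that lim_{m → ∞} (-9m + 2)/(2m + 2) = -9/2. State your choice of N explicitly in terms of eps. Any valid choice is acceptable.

Suppose eps > 0. For m ≥ 1, |(-9m + 2)/(2m + 2) + 9/2| = |22|/(2(2m + 2)) = 22/(2(2m + 2)).
Since 2m + 2 ≥ 2m for m ≥ 1, this is ≤ 22/(2·2m) = (11/2)/m.
So |(-9m + 2)/(2m + 2) + 9/2| < eps whenever m > (11/2)/eps.
Take N = (11/2)/eps. If m > N then |(-9m + 2)/(2m + 2) + 9/2| ≤ (11/2)/m < eps.

N = (11/2)/eps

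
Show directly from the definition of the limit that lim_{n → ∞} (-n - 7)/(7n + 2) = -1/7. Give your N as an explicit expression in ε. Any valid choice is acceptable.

Fix ε > 0. For n ≥ 1, |(-n - 7)/(7n + 2) + 1/7| = |-47|/(7(7n + 2)) = 47/(7(7n + 2)).
Since 7n + 2 ≥ 7n for n ≥ 1, this is ≤ 47/(7·7n) = (47/49)/n.
So |(-n - 7)/(7n + 2) + 1/7| < ε whenever n > (47/49)/ε.
Take N = (47/49)/ε. If n > N then |(-n - 7)/(7n + 2) + 1/7| ≤ (47/49)/n < ε.

N = (47/49)/ε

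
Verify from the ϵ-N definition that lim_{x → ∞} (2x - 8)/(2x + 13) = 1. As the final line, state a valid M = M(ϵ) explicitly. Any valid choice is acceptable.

Suppose ϵ > 0. We seek M > 0 such that x > M implies |(2x - 8)/(2x + 13) − 1| < ϵ.
(2x - 8)/(2x + 13) − 1 = (2(2x - 8) − 2(2x + 13)) / (2(2x + 13)) = -42/(2(2x + 13)).
For x > 0 we have 2x + 13 > 2x, so |(2x - 8)/(2x + 13) − 1| = 42/(2(2x + 13)) < 42/(2·2x) = (21/2)/x.
Thus |(2x - 8)/(2x + 13) − 1| < ϵ whenever x > (21/2)/ϵ.
Take M = (21/2)/ϵ. If x > M then |(2x - 8)/(2x + 13) − 1| < (21/2)/x < ϵ.

M = (21/2)/ϵ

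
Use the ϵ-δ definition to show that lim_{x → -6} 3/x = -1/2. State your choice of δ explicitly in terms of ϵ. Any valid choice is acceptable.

Let ϵ > 0 be given. We seek δ > 0 such that 0 < |x + 6| < δ implies |3/x + 1/2| < ϵ.
|3/x + 1/2| = 3·|-6 − x|/(6·|x|) = 3|x + 6|/(6|x|).
Require δ ≤ 3 so that |x| > 6 − 3 = 3, hence 6|x| > 18.
Then |3/x + 1/2| < 3|x + 6|/18, which is < ϵ when |x + 6| < 6ϵ.
Take δ = min(3, 6ϵ). Then 0 < |x + 6| < δ gives both |x + 6| < 3 and |x + 6| < 6ϵ, so |3/x + 1/2| < ϵ.

δ = min(3, 6ϵ)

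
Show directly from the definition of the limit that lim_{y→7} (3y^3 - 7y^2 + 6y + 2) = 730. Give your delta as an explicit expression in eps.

delta = min(1, eps/408)

Fix eps > 0. We want delta > 0 such that 0 < |y − 7| < delta implies |(3y^3 - 7y^2 + 6y + 2) − 730| < eps.
(3y^3 - 7y^2 + 6y + 2) − 730 = 3y^3 - 7y^2 + 6y - 728 = (y − 7)(3y^2 + 14y + 104).
So |(3y^3 - 7y^2 + 6y + 2) − 730| = |y − 7|·|3y^2 + 14y + 104|.
Assume first that |y − 7| < 1, so |y| < 8. Then |3y^2 + 14y + 104| ≤ 3·8^2 + 14·8 + 104 = 408.
Hence |(3y^3 - 7y^2 + 6y + 2) − 730| ≤ 408|y − 7| < eps provided |y − 7| < eps/408.
Choosing delta = min(1, eps/408) ensures both conditions, hence |(3y^3 - 7y^2 + 6y + 2) − 730| < eps.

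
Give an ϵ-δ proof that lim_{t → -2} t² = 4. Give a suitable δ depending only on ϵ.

δ = min(1, ϵ/5)

Let ϵ > 0 be given. We seek δ > 0 with 0 < |t + 2| < δ ⇒ |t² − 4| < ϵ.
Factor: t² − 4 = (t + 2)(t - 2), so |t² − 4| = |t + 2|·|t - 2|.
Impose δ ≤ 1 so that |t| < 3; then |t - 2| ≤ 5.
Hence |t² − 4| ≤ 5|t + 2|, which is < ϵ once |t + 2| < ϵ/5.
Take δ = min(1, ϵ/5). If 0 < |t + 2| < δ then both bounds hold and |t² − 4| ≤ 5|t + 2| < 5·(ϵ/5) = ϵ.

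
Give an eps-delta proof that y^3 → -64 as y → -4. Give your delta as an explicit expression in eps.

delta = min(1, eps/61)

Fix eps > 0. We seek delta > 0 with 0 < |y + 4| < delta ⇒ |y^3 + 64| < eps.
Factor: y^3 + 64 = (y + 4)(y^2 - 4y + 16), so |y^3 + 64| = |y + 4|·|y^2 - 4y + 16|.
Restrict delta ≤ 1. Then |y + 4| < 1 gives |y| < 5, so by the triangle inequality |y^2 - 4y + 16| ≤ 5^2 + 4·5 + 16 = 61.
Hence |y^3 + 64| ≤ 61|y + 4|, which is < eps once |y + 4| < eps/61.
Take delta = min(1, eps/61). If 0 < |y + 4| < delta then both bounds hold and |y^3 + 64| ≤ 61|y + 4| < 61·(eps/61) = eps.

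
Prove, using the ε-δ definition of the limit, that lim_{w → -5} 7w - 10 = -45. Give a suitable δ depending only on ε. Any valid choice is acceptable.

Let ε > 0 be given. We need δ > 0 so that 0 < |w + 5| < δ implies |(7w - 10) + 45| < ε.
|(7w - 10) + 45| = |7w + 35| = 7|w + 5|.
Thus it suffices that |w + 5| < ε/7.
Choosing δ = ε/7 gives |(7w - 10) + 45| = 7|w + 5| < ε whenever |w + 5| < δ.

δ = ε/7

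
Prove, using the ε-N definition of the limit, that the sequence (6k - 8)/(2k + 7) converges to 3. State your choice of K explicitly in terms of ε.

Suppose ε > 0. For k ≥ 1, |(6k - 8)/(2k + 7) − 3| = |-58|/(2(2k + 7)) = 58/(2(2k + 7)).
Since 2k + 7 ≥ 2k for k ≥ 1, this is ≤ 58/(2·2k) = (29/2)/k.
So |(6k - 8)/(2k + 7) − 3| < ε whenever k > (29/2)/ε.
Take K = (29/2)/ε. If k > K then |(6k - 8)/(2k + 7) − 3| ≤ (29/2)/k < ε.

K = (29/2)/ε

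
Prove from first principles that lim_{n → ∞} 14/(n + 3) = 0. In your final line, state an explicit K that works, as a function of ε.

Let ε > 0 be given. For n ≥ 1, |14/(n + 3) − 0| = 14/(n + 3) ≤ 14/n.
We need 14/n < ε, i.e. n > 14/ε.
Take K = 14/ε. If n > K then |14/(n + 3)| ≤ 14/n < ε.

K = 14/ε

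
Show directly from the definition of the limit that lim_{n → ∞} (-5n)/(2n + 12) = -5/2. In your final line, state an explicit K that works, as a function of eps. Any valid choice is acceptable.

Let eps > 0 be given. For n ≥ 1, |(-5n)/(2n + 12) + 5/2| = |60|/(2(2n + 12)) = 60/(2(2n + 12)).
Since 2n + 12 ≥ 2n for n ≥ 1, this is ≤ 60/(2·2n) = 15/n.
So |(-5n)/(2n + 12) + 5/2| < eps whenever n > 15/eps.
Take K = 15/eps. If n > K then |(-5n)/(2n + 12) + 5/2| ≤ 15/n < eps.

K = 15/eps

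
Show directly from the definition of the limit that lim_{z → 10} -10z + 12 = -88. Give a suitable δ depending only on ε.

δ = ε/10

Suppose ε > 0. We need δ > 0 so that 0 < |z − 10| < δ implies |(-10z + 12) + 88| < ε.
Since (-10z + 12) + 88 = -10(z − 10), we have |(-10z + 12) + 88| = 10|z − 10|.
So 10|z − 10| < ε exactly when |z − 10| < ε/10.
Choosing δ = ε/10 gives |(-10z + 12) + 88| = 10|z − 10| < ε whenever |z − 10| < δ.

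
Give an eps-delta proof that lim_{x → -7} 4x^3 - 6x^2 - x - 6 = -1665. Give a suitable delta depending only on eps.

delta = min(1, eps/765)

Let eps > 0. We want delta > 0 such that 0 < |x + 7| < delta implies |(4x^3 - 6x^2 - x - 6) + 1665| < eps.
(4x^3 - 6x^2 - x - 6) + 1665 = 4x^3 - 6x^2 - x + 1659 = (x + 7)(4x^2 - 34x + 237).
So |(4x^3 - 6x^2 - x - 6) + 1665| = |x + 7|·|4x^2 - 34x + 237|.
Require delta ≤ 1. Then |x + 7| < 1 gives |x| < 8, and by the triangle inequality |4x^2 - 34x + 237| ≤ 4·8^2 + 34·8 + 237 = 765.
Hence |(4x^3 - 6x^2 - x - 6) + 1665| ≤ 765|x + 7| < eps provided |x + 7| < eps/765.
Choosing delta = min(1, eps/765) ensures both conditions, hence |(4x^3 - 6x^2 - x - 6) + 1665| < eps.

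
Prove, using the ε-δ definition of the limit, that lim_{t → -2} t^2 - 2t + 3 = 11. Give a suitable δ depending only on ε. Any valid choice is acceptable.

δ = min(1, ε/7)

Let ε > 0. We want δ > 0 such that 0 < |t + 2| < δ implies |(t^2 - 2t + 3) − 11| < ε.
(t^2 - 2t + 3) − 11 = t^2 - 2t - 8 = (t + 2)(t - 4).
So |(t^2 - 2t + 3) − 11| = |t + 2|·|t - 4|.
Assume first that |t + 2| < 1, so |t| < 3. Then |t - 4| ≤ 3 + 4 = 7.
Hence |(t^2 - 2t + 3) − 11| ≤ 7|t + 2| < ε provided |t + 2| < ε/7.
Take δ = min(1, ε/7). Then 0 < |t + 2| < δ gives both |t + 2| < 1 and |t + 2| < ε/7, so |(t^2 - 2t + 3) − 11| < ε.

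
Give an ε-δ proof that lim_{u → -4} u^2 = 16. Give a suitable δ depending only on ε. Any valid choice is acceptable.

δ = min(1, ε/9)

Let ε > 0. We seek δ > 0 with 0 < |u + 4| < δ ⇒ |u^2 − 16| < ε.
Factor: u^2 − 16 = (u + 4)(u - 4), so |u^2 − 16| = |u + 4|·|u - 4|.
Impose δ ≤ 1 so that |u| < 5; then |u - 4| ≤ 9.
Hence |u^2 − 16| ≤ 9|u + 4|, which is < ε once |u + 4| < ε/9.
Take δ = min(1, ε/9). If 0 < |u + 4| < δ then both bounds hold and |u^2 − 16| ≤ 9|u + 4| < 9·(ε/9) = ε.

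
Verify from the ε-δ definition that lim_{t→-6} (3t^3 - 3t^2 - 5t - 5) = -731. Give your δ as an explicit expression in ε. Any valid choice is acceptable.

Let ε > 0. We want δ > 0 such that 0 < |t + 6| < δ implies |(3t^3 - 3t^2 - 5t - 5) + 731| < ε.
(3t^3 - 3t^2 - 5t - 5) + 731 = 3t^3 - 3t^2 - 5t + 726 = (t + 6)(3t^2 - 21t + 121).
So |(3t^3 - 3t^2 - 5t - 5) + 731| = |t + 6|·|3t^2 - 21t + 121|.
Assume first that |t + 6| < 1, so |t| < 7. Then |3t^2 - 21t + 121| ≤ 3·7^2 + 21·7 + 121 = 415.
Hence |(3t^3 - 3t^2 - 5t - 5) + 731| ≤ 415|t + 6| < ε provided |t + 6| < ε/415.
Choosing δ = min(1, ε/415) ensures both conditions, hence |(3t^3 - 3t^2 - 5t - 5) + 731| < ε.

δ = min(1, ε/415)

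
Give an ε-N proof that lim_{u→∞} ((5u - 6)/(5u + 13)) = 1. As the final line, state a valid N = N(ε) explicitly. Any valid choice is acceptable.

N = (19/5)/ε

Fix ε > 0. We seek N > 0 such that u > N implies |(5u - 6)/(5u + 13) − 1| < ε.
(5u - 6)/(5u + 13) − 1 = (5(5u - 6) − 5(5u + 13)) / (5(5u + 13)) = -95/(5(5u + 13)).
For u > 0 we have 5u + 13 > 5u, so |(5u - 6)/(5u + 13) − 1| = 95/(5(5u + 13)) < 95/(5·5u) = (19/5)/u.
Thus |(5u - 6)/(5u + 13) − 1| < ε whenever u > (19/5)/ε.
Take N = (19/5)/ε. If u > N then |(5u - 6)/(5u + 13) − 1| < (19/5)/u < ε.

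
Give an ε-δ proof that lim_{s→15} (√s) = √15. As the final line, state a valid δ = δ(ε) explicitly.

δ = min(15, √15·ε)

Fix ε > 0. We want δ > 0 such that 0 < |s − 15| < δ implies |√s − √15| < ε.
Multiplying by the conjugate, |√s − √15| = |s − 15|/(√s + √15).
Restrict δ ≤ 15 so that |s − 15| < 15 forces s > 0, and then √s + √15 > √15.
Hence |√s − √15| < |s − 15|/√15, which is < ε once |s − 15| < √15·ε.
Take δ = min(15, √15·ε). If 0 < |s − 15| < δ then s > 0 and |√s − √15| < |s − 15|/√15 < ε.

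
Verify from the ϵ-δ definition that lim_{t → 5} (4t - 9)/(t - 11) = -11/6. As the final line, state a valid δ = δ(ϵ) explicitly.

Fix ϵ > 0. We want δ > 0 with 0 < |t − 5| < δ ⇒ |(4t - 9)/(t - 11) + 11/6| < ϵ.
Combining over a common denominator, (4t - 9)/(t - 11) + 11/6 = [(4t - 9)·(-6) − 11·(t - 11)] / [(-6)·(t - 11)] = -35(t − 5) / ((-6)(t - 11)).
So |(4t - 9)/(t - 11) + 11/6| = 35|t − 5| / (6·|t − 11|).
Require δ ≤ 3, so |t − 11| ≥ |-6| − |t − 5| > 6 − 3 = 3.
Hence |(4t - 9)/(t - 11) + 11/6| < 35|t − 5|/(6·3) = (35/18)|t − 5|, which is < ϵ once |t − 5| < (18/35)ϵ.
Take δ = min(3, (18/35)ϵ). Then 0 < |t − 5| < δ forces both bounds, so |(4t - 9)/(t - 11) + 11/6| < ϵ.

δ = min(3, (18/35)ϵ)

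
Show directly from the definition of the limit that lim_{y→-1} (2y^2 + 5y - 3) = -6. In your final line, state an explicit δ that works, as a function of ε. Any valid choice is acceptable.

δ = min(1, ε/7)

Let ε > 0. We want δ > 0 such that 0 < |y + 1| < δ implies |(2y^2 + 5y - 3) + 6| < ε.
(2y^2 + 5y - 3) + 6 = 2y^2 + 5y + 3 = (y + 1)(2y + 3).
So |(2y^2 + 5y - 3) + 6| = |y + 1|·|2y + 3|.
Assume first that |y + 1| < 1, so |y| < 2. Then |2y + 3| ≤ 2·2 + 3 = 7.
Hence |(2y^2 + 5y - 3) + 6| ≤ 7|y + 1| < ε provided |y + 1| < ε/7.
Choosing δ = min(1, ε/7) ensures both conditions, hence |(2y^2 + 5y - 3) + 6| < ε.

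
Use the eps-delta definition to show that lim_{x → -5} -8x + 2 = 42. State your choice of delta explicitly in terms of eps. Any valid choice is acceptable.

Fix eps > 0. We need delta > 0 so that 0 < |x + 5| < delta implies |(-8x + 2) − 42| < eps.
|(-8x + 2) − 42| = |-8x - 40| = 8|x + 5|.
So 8|x + 5| < eps exactly when |x + 5| < eps/8.
Take delta = eps/8. If 0 < |x + 5| < delta then |(-8x + 2) − 42| = 8|x + 5| < 8·(eps/8) = eps.

delta = eps/8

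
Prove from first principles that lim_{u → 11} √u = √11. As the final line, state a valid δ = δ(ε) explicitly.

Let ε > 0. We want δ > 0 such that 0 < |u − 11| < δ implies |√u − √11| < ε.
Rationalise: √u − √11 = (u − 11)/(√u + √11), so |√u − √11| = |u − 11|/(√u + √11).
Restrict δ ≤ 11 so that |u − 11| < 11 forces u > 0, and then √u + √11 > √11.
Hence |√u − √11| < |u − 11|/√11, which is < ε once |u − 11| < √11·ε.
Take δ = min(11, √11·ε). If 0 < |u − 11| < δ then u > 0 and |√u − √11| < |u − 11|/√11 < ε.

δ = min(11, √11·ε)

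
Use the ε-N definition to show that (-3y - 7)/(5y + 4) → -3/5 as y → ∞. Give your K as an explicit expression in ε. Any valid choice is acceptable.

Let ε > 0. We seek K > 0 such that y > K implies |(-3y - 7)/(5y + 4) + 3/5| < ε.
(-3y - 7)/(5y + 4) + 3/5 = (5(-3y - 7) − (-3)(5y + 4)) / (5(5y + 4)) = -23/(5(5y + 4)).
For y > 0 we have 5y + 4 > 5y, so |(-3y - 7)/(5y + 4) + 3/5| = 23/(5(5y + 4)) < 23/(5·5y) = (23/25)/y.
Thus |(-3y - 7)/(5y + 4) + 3/5| < ε whenever y > (23/25)/ε.
Take K = (23/25)/ε. If y > K then |(-3y - 7)/(5y + 4) + 3/5| < (23/25)/y < ε.

K = (23/25)/ε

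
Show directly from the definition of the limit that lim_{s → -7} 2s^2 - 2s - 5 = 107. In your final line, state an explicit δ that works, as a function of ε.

Let ε > 0 be given. We want δ > 0 such that 0 < |s + 7| < δ implies |(2s^2 - 2s - 5) − 107| < ε.
(2s^2 - 2s - 5) − 107 = 2s^2 - 2s - 112 = (s + 7)(2s - 16).
So |(2s^2 - 2s - 5) − 107| = |s + 7|·|2s - 16|.
Assume first that |s + 7| < 2, so |s| < 9. Then |2s - 16| ≤ 2·9 + 16 = 34.
Hence |(2s^2 - 2s - 5) − 107| ≤ 34|s + 7| < ε provided |s + 7| < ε/34.
Take δ = min(2, ε/34). Then 0 < |s + 7| < δ gives both |s + 7| < 2 and |s + 7| < ε/34, so |(2s^2 - 2s - 5) − 107| < ε.

δ = min(2, ε/34)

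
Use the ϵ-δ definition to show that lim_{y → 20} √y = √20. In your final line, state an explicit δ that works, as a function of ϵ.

δ = min(20, √20·ϵ)

Suppose ϵ > 0. We want δ > 0 such that 0 < |y − 20| < δ implies |√y − √20| < ϵ.
Multiplying by the conjugate, |√y − √20| = |y − 20|/(√y + √20).
Restrict δ ≤ 20 so that |y − 20| < 20 forces y > 0, and then √y + √20 > √20.
Hence |√y − √20| < |y − 20|/√20, which is < ϵ once |y − 20| < √20·ϵ.
Take δ = min(20, √20·ϵ). If 0 < |y − 20| < δ then y > 0 and |√y − √20| < |y − 20|/√20 < ϵ.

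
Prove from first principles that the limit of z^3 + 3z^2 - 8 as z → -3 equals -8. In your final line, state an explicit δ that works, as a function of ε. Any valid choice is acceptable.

δ = min(1, ε/16)

Suppose ε > 0. We want δ > 0 such that 0 < |z + 3| < δ implies |(z^3 + 3z^2 - 8) + 8| < ε.
(z^3 + 3z^2 - 8) + 8 = z^3 + 3z^2 = (z + 3)(z^2).
So |(z^3 + 3z^2 - 8) + 8| = |z + 3|·|z^2|.
Assume first that |z + 3| < 1, so |z| < 4. Then |z^2| ≤ 4^2 = 16.
Hence |(z^3 + 3z^2 - 8) + 8| ≤ 16|z + 3| < ε provided |z + 3| < ε/16.
Choosing δ = min(1, ε/16) ensures both conditions, hence |(z^3 + 3z^2 - 8) + 8| < ε.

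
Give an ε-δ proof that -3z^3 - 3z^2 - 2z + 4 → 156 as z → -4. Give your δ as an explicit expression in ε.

δ = min(1, ε/158)

Let ε > 0 be given. We want δ > 0 such that 0 < |z + 4| < δ implies |(-3z^3 - 3z^2 - 2z + 4) − 156| < ε.
(-3z^3 - 3z^2 - 2z + 4) − 156 = -3z^3 - 3z^2 - 2z - 152 = (z + 4)(-3z^2 + 9z - 38).
So |(-3z^3 - 3z^2 - 2z + 4) − 156| = |z + 4|·|-3z^2 + 9z - 38|.
Require δ ≤ 1. Then |z + 4| < 1 gives |z| < 5, and by the triangle inequality |-3z^2 + 9z - 38| ≤ 3·5^2 + 9·5 + 38 = 158.
Hence |(-3z^3 - 3z^2 - 2z + 4) − 156| ≤ 158|z + 4| < ε provided |z + 4| < ε/158.
Choosing δ = min(1, ε/158) ensures both conditions, hence |(-3z^3 - 3z^2 - 2z + 4) − 156| < ε.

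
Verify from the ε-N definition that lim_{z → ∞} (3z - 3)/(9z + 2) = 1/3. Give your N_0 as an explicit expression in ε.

Let ε > 0. We seek N_0 > 0 such that z > N_0 implies |(3z - 3)/(9z + 2) − (1/3)| < ε.
(3z - 3)/(9z + 2) − (1/3) = (9(3z - 3) − 3(9z + 2)) / (9(9z + 2)) = -33/(9(9z + 2)).
For z > 0 we have 9z + 2 > 9z, so |(3z - 3)/(9z + 2) − (1/3)| = 33/(9(9z + 2)) < 33/(9·9z) = (11/27)/z.
Thus |(3z - 3)/(9z + 2) − (1/3)| < ε whenever z > (11/27)/ε.
Take N_0 = (11/27)/ε. If z > N_0 then |(3z - 3)/(9z + 2) − (1/3)| < (11/27)/z < ε.

N_0 = (11/27)/ε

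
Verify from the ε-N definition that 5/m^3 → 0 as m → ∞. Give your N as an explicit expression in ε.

Let ε > 0 be given. For m ≥ 1, |5/m^3 − 0| = 5/m^3.
5/m^3 < ε ⇔ m^3 > 5/ε ⇔ m > (5/ε)^{1/3}.
Take N = (5/ε)^{1/3}. Then m > N implies 5/m^3 < ε.

N = (5/ε)^{1/3}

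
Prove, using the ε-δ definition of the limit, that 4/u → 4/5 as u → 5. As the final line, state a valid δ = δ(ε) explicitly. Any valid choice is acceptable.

Suppose ε > 0. We seek δ > 0 such that 0 < |u − 5| < δ implies |4/u − (4/5)| < ε.
|4/u − (4/5)| = 4·|5 − u|/(5·|u|) = 4|u − 5|/(5|u|).
Require δ ≤ 5/2 so that |u| > 5 − 5/2 = 5/2, hence 5|u| > 25/2.
Then |4/u − (4/5)| < 4|u − 5|/(25/2), which is < ε when |u − 5| < (25/8)ε.
Take δ = min(5/2, (25/8)ε). Then 0 < |u − 5| < δ gives both |u − 5| < 5/2 and |u − 5| < (25/8)ε, so |4/u − (4/5)| < ε.

δ = min(5/2, (25/8)ε)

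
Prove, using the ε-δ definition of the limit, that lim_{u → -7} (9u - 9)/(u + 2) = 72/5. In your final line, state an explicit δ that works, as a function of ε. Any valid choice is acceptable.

δ = min(5/2, (25/54)ε)

Let ε > 0 be given. We want δ > 0 with 0 < |u + 7| < δ ⇒ |(9u - 9)/(u + 2) − (72/5)| < ε.
Combining over a common denominator, (9u - 9)/(u + 2) − (72/5) = [(9u - 9)·(-5) − (-72)·(u + 2)] / [(-5)·(u + 2)] = 27(u + 7) / ((-5)(u + 2)).
So |(9u - 9)/(u + 2) − (72/5)| = 27|u + 7| / (5·|u + 2|).
Restrict δ ≤ 5/2. Then |u + 7| < 5/2 gives |u + 2| = |(u + 7) + (-5)| ≥ 5 − 5/2 = 5/2.
Hence |(9u - 9)/(u + 2) − (72/5)| < 27|u + 7|/(5·(5/2)) = (54/25)|u + 7|, which is < ε once |u + 7| < (25/54)ε.
Take δ = min(5/2, (25/54)ε). Then 0 < |u + 7| < δ forces both bounds, so |(9u - 9)/(u + 2) − (72/5)| < ε.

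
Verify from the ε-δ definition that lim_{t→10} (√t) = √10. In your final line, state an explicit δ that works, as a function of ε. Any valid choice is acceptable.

Suppose ε > 0. We want δ > 0 such that 0 < |t − 10| < δ implies |√t − √10| < ε.
Rationalise: √t − √10 = (t − 10)/(√t + √10), so |√t − √10| = |t − 10|/(√t + √10).
Restrict δ ≤ 10 so that |t − 10| < 10 forces t > 0, and then √t + √10 > √10.
Hence |√t − √10| < |t − 10|/√10, which is < ε once |t − 10| < √10·ε.
Take δ = min(10, √10·ε). If 0 < |t − 10| < δ then t > 0 and |√t − √10| < |t − 10|/√10 < ε.

δ = min(10, √10·ε)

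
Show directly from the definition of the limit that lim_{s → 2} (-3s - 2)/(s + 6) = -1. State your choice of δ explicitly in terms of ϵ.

Let ϵ > 0. We want δ > 0 with 0 < |s − 2| < δ ⇒ |(-3s - 2)/(s + 6) + 1| < ϵ.
Combining over a common denominator, (-3s - 2)/(s + 6) + 1 = [(-3s - 2)·8 − (-8)·(s + 6)] / [8·(s + 6)] = -16(s − 2) / (8(s + 6)).
So |(-3s - 2)/(s + 6) + 1| = 16|s − 2| / (8·|s + 6|).
Restrict δ ≤ 4. Then |s − 2| < 4 gives |s + 6| = |(s − 2) + 8| ≥ 8 − 4 = 4.
Hence |(-3s - 2)/(s + 6) + 1| < 16|s − 2|/(8·4) = (1/2)|s − 2|, which is < ϵ once |s − 2| < 2ϵ.
Take δ = min(4, 2ϵ). Then 0 < |s − 2| < δ forces both bounds, so |(-3s - 2)/(s + 6) + 1| < ϵ.

δ = min(4, 2ϵ)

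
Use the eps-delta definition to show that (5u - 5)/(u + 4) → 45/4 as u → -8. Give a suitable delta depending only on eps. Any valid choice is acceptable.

delta = min(2, (8/25)eps)

Let eps > 0 be given. We want delta > 0 with 0 < |u + 8| < delta ⇒ |(5u - 5)/(u + 4) − (45/4)| < eps.
Combining over a common denominator, (5u - 5)/(u + 4) − (45/4) = [(5u - 5)·(-4) − (-45)·(u + 4)] / [(-4)·(u + 4)] = 25(u + 8) / ((-4)(u + 4)).
So |(5u - 5)/(u + 4) − (45/4)| = 25|u + 8| / (4·|u + 4|).
Restrict delta ≤ 2. Then |u + 8| < 2 gives |u + 4| = |(u + 8) + (-4)| ≥ 4 − 2 = 2.
Hence |(5u - 5)/(u + 4) − (45/4)| < 25|u + 8|/(4·2) = (25/8)|u + 8|, which is < eps once |u + 8| < (8/25)eps.
Take delta = min(2, (8/25)eps). Then 0 < |u + 8| < delta forces both bounds, so |(5u - 5)/(u + 4) − (45/4)| < eps.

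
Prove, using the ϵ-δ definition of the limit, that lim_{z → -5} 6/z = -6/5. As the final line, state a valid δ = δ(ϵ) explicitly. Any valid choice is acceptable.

Fix ϵ > 0. We seek δ > 0 such that 0 < |z + 5| < δ implies |6/z + 6/5| < ϵ.
|6/z + 6/5| = 6·|-5 − z|/(5·|z|) = 6|z + 5|/(5|z|).
Require δ ≤ 5/2 so that |z| > 5 − 5/2 = 5/2, hence 5|z| > 25/2.
Then |6/z + 6/5| < 6|z + 5|/(25/2), which is < ϵ when |z + 5| < (25/12)ϵ.
Take δ = min(5/2, (25/12)ϵ). Then 0 < |z + 5| < δ gives both |z + 5| < 5/2 and |z + 5| < (25/12)ϵ, so |6/z + 6/5| < ϵ.

δ = min(5/2, (25/12)ϵ)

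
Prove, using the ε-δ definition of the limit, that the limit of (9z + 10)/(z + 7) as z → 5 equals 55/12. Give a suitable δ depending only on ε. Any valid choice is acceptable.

δ = min(6, (72/53)ε)

Let ε > 0. We want δ > 0 with 0 < |z − 5| < δ ⇒ |(9z + 10)/(z + 7) − (55/12)| < ε.
Combining over a common denominator, (9z + 10)/(z + 7) − (55/12) = [(9z + 10)·12 − 55·(z + 7)] / [12·(z + 7)] = 53(z − 5) / (12(z + 7)).
So |(9z + 10)/(z + 7) − (55/12)| = 53|z − 5| / (12·|z + 7|).
Restrict δ ≤ 6. Then |z − 5| < 6 gives |z + 7| = |(z − 5) + 12| ≥ 12 − 6 = 6.
Hence |(9z + 10)/(z + 7) − (55/12)| < 53|z − 5|/(12·6) = (53/72)|z − 5|, which is < ε once |z − 5| < (72/53)ε.
Take δ = min(6, (72/53)ε). Then 0 < |z − 5| < δ forces both bounds, so |(9z + 10)/(z + 7) − (55/12)| < ε.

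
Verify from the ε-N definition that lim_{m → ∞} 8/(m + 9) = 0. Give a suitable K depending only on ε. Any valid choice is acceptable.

Suppose ε > 0. For m ≥ 1, |8/(m + 9) − 0| = 8/(m + 9) ≤ 8/m.
We need 8/m < ε, i.e. m > 8/ε.
Take K = 8/ε. If m > K then |8/(m + 9)| ≤ 8/m < ε.

K = 8/ε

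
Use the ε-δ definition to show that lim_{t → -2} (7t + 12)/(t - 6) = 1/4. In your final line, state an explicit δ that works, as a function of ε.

δ = min(4, (16/27)ε)

Let ε > 0 be given. We want δ > 0 with 0 < |t + 2| < δ ⇒ |(7t + 12)/(t - 6) − (1/4)| < ε.
Combining over a common denominator, (7t + 12)/(t - 6) − (1/4) = [(7t + 12)·(-8) − (-2)·(t - 6)] / [(-8)·(t - 6)] = -54(t + 2) / ((-8)(t - 6)).
So |(7t + 12)/(t - 6) − (1/4)| = 54|t + 2| / (8·|t − 6|).
Restrict δ ≤ 4. Then |t + 2| < 4 gives |t − 6| = |(t + 2) + (-8)| ≥ 8 − 4 = 4.
Hence |(7t + 12)/(t - 6) − (1/4)| < 54|t + 2|/(8·4) = (27/16)|t + 2|, which is < ε once |t + 2| < (16/27)ε.
Take δ = min(4, (16/27)ε). Then 0 < |t + 2| < δ forces both bounds, so |(7t + 12)/(t - 6) − (1/4)| < ε.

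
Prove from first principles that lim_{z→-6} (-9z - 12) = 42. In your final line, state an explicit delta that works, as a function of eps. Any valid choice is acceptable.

Fix eps > 0. We need delta > 0 so that 0 < |z + 6| < delta implies |(-9z - 12) − 42| < eps.
|(-9z - 12) − 42| = |-9z - 54| = 9|z + 6|.
Thus it suffices that |z + 6| < eps/9.
Choosing delta = eps/9 gives |(-9z - 12) − 42| = 9|z + 6| < eps whenever |z + 6| < delta.

delta = eps/9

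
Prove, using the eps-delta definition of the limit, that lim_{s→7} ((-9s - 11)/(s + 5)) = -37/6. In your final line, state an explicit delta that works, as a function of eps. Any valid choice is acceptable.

Suppose eps > 0. We want delta > 0 with 0 < |s − 7| < delta ⇒ |(-9s - 11)/(s + 5) + 37/6| < eps.
Combining over a common denominator, (-9s - 11)/(s + 5) + 37/6 = [(-9s - 11)·12 − (-74)·(s + 5)] / [12·(s + 5)] = -34(s − 7) / (12(s + 5)).
So |(-9s - 11)/(s + 5) + 37/6| = 34|s − 7| / (12·|s + 5|).
Restrict delta ≤ 6. Then |s − 7| < 6 gives |s + 5| = |(s − 7) + 12| ≥ 12 − 6 = 6.
Hence |(-9s - 11)/(s + 5) + 37/6| < 34|s − 7|/(12·6) = (17/36)|s − 7|, which is < eps once |s − 7| < (36/17)eps.
Take delta = min(6, (36/17)eps). Then 0 < |s − 7| < delta forces both bounds, so |(-9s - 11)/(s + 5) + 37/6| < eps.

delta = min(6, (36/17)eps)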